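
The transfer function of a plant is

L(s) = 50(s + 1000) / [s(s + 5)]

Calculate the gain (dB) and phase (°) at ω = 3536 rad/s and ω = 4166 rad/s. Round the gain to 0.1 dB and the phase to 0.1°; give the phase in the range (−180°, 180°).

ω = 3536: -36.7 dB, -105.7°; ω = 4166: -38.2 dB, -103.4°

At s = jω = j3536:
zero (s+1000): 1000 + j3536 → |·| = √(1000²+3536²) = √13503296 ≈ 3674.7, ∠ = arctan(3536/1000) ≈ 74.21°
pole (s+5): 5 + j3536 → |·| = √(5²+3536²) = √12503321 ≈ 3536, ∠ = arctan(3536/5) ≈ 89.92°
pole at origin: |s| = 3536, ∠ = 90.00° (in denominator)
|L| = 50 · 3674.7 / 1.2503e+07 ≈ 0.014695
Gain = 20 log₁₀(0.014695) ≈ -36.66 dB
∠L = 74.21° − 179.92° = -105.71°

At s = jω = j4166:
zero (s+1000): 1000 + j4166 → |·| = √(1000²+4166²) = √18355556 ≈ 4284.3, ∠ = arctan(4166/1000) ≈ 76.50°
pole (s+5): 5 + j4166 → |·| = √(5²+4166²) = √17355581 ≈ 4166, ∠ = arctan(4166/5) ≈ 89.93°
pole at origin: |s| = 4166, ∠ = 90.00° (in denominator)
|L| = 50 · 4284.3 / 1.7356e+07 ≈ 0.012342
Gain = 20 log₁₀(0.012342) ≈ -38.17 dB
∠L = 76.50° − 179.93° = -103.43°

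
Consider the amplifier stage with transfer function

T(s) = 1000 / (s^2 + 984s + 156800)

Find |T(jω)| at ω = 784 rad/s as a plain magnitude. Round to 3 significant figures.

0.00111

Substitute s = j784:
Numerator: 1000 = 1000 + j0
Denominator: (j784)^2 + 984(j784) + 156800 = -457856 + j771456
|N| = √(1000² + 0²) ≈ 1000, ∠N ≈ 0.00°
|D| = √(457856² + 771456²) ≈ 8.9709e+05, ∠D ≈ 120.69°
|T| = 1000 / 8.9709e+05 ≈ 0.0011147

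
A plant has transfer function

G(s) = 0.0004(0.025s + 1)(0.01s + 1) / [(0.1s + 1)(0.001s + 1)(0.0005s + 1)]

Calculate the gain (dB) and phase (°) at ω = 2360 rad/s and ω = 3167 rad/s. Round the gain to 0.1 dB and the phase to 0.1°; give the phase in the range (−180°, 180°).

ω = 2360: -64.5 dB, -29.9°; ω = 3167: -65.9 dB, -42.6°

At ω = 2360 rad/s:
zero (1 + j2360·0.025) = 1 + j59 → |·| ≈ 59.008, ∠ ≈ 89.03°
zero (1 + j2360·0.01) = 1 + j23.6 → |·| ≈ 23.621, ∠ ≈ 87.57°
pole (1 + j2360·0.1) = 1 + j236 → |·| ≈ 236, ∠ ≈ 89.76°
pole (1 + j2360·0.001) = 1 + j2.36 → |·| ≈ 2.5631, ∠ ≈ 67.04°
pole (1 + j2360·0.0005) = 1 + j1.18 → |·| ≈ 1.5467, ∠ ≈ 49.72°
|G| = 0.0004 · 59.008 · 23.621 / (236 · 2.5631 · 1.5467) ≈ 0.00059592
Gain = 20 log₁₀(0.00059592) ≈ -64.50 dB
∠G = (89.03° + 87.57°) − (89.76° + 67.04° + 49.72°) = -29.92°

At ω = 3167 rad/s:
zero (1 + j3167·0.025) = 1 + j79.175 → |·| ≈ 79.181, ∠ ≈ 89.28°
zero (1 + j3167·0.01) = 1 + j31.67 → |·| ≈ 31.686, ∠ ≈ 88.19°
pole (1 + j3167·0.1) = 1 + j316.7 → |·| ≈ 316.7, ∠ ≈ 89.82°
pole (1 + j3167·0.001) = 1 + j3.167 → |·| ≈ 3.3211, ∠ ≈ 72.48°
pole (1 + j3167·0.0005) = 1 + j1.5835 → |·| ≈ 1.8728, ∠ ≈ 57.73°
|G| = 0.0004 · 79.181 · 31.686 / (316.7 · 3.3211 · 1.8728) ≈ 0.00050948
Gain = 20 log₁₀(0.00050948) ≈ -65.86 dB
∠G = (89.28° + 88.19°) − (89.82° + 72.48° + 57.73°) = -42.56°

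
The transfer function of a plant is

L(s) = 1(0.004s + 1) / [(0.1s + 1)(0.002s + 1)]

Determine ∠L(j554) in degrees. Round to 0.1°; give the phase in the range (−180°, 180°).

-71.2°

At ω = 554 rad/s:
zero (1 + j554·0.004) = 1 + j2.216 → |·| ≈ 2.4312, ∠ ≈ 65.71°
pole (1 + j554·0.1) = 1 + j55.4 → |·| ≈ 55.409, ∠ ≈ 88.97°
pole (1 + j554·0.002) = 1 + j1.108 → |·| ≈ 1.4925, ∠ ≈ 47.93°
∠L = (65.71°) − (88.97° + 47.93°) = -71.19°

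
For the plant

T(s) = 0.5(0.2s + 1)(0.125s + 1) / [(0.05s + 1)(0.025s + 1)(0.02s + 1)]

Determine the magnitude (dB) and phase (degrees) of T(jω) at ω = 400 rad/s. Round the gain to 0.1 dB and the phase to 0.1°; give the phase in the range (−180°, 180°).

At ω = 400 rad/s:
zero (1 + j400·0.2) = 1 + j80 → |·| ≈ 80.006, ∠ ≈ 89.28°
zero (1 + j400·0.125) = 1 + j50 → |·| ≈ 50.01, ∠ ≈ 88.85°
pole (1 + j400·0.05) = 1 + j20 → |·| ≈ 20.025, ∠ ≈ 87.14°
pole (1 + j400·0.025) = 1 + j10 → |·| ≈ 10.05, ∠ ≈ 84.29°
pole (1 + j400·0.02) = 1 + j8 → |·| ≈ 8.0623, ∠ ≈ 82.87°
|T| = 0.5 · 80.006 · 50.01 / (20.025 · 10.05 · 8.0623) ≈ 1.233
Gain = 20 log₁₀(1.233) ≈ 1.82 dB
∠T = (89.28° + 88.85°) − (87.14° + 84.29° + 82.87°) = -76.17°

1.8 dB, -76.2°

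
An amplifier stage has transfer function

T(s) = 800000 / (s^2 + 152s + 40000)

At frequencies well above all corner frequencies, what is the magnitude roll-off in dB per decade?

-40 dB/decade

Each pole contributes −20 dB/decade at high frequency; each zero contributes +20 dB/decade.
Net: 0 zero(s) − 2 pole(s) → -40 dB/decade.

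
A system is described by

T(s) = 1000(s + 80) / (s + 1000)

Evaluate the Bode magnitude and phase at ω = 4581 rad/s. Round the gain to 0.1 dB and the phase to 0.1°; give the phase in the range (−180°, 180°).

59.8 dB, 11.3°

At s = jω = j4581:
zero (s+80): 80 + j4581 → |·| = √(80²+4581²) = √20991961 ≈ 4581.7, ∠ = arctan(4581/80) ≈ 89.00°
pole (s+1000): 1000 + j4581 → |·| = √(1000²+4581²) = √21985561 ≈ 4688.9, ∠ = arctan(4581/1000) ≈ 77.69°
|T| = 1000 · 4581.7 / 4688.9 ≈ 977.14
Gain = 20 log₁₀(977.14) ≈ 59.80 dB
∠T = 89.00° − 77.69° = 11.31°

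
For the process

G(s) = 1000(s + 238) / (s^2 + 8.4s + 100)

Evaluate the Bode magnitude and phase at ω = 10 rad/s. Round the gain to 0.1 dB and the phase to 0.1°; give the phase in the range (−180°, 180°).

At s = jω = j10:
zero (s+238): 238 + j10 → |·| = √(238²+10²) = √56744 ≈ 238.21, ∠ = arctan(10/238) ≈ 2.41°
quadratic: (j10)² + 8.4·j10 + 100 = 0 + j84 → |·| ≈ 84, ∠ ≈ 90.00°
|G| = 1000 · 238.21 / 84 ≈ 2835.8
Gain = 20 log₁₀(2835.8) ≈ 69.05 dB
∠G = 2.41° − 90.00° = -87.59°

69.1 dB, -87.6°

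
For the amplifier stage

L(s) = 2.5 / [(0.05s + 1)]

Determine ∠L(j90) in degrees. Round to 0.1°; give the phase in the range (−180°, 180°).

At ω = 90 rad/s:
pole (1 + j90·0.05) = 1 + j4.5 → |·| ≈ 4.6098, ∠ ≈ 77.47°
∠L = (0°) − (77.47°) = -77.47°

-77.5°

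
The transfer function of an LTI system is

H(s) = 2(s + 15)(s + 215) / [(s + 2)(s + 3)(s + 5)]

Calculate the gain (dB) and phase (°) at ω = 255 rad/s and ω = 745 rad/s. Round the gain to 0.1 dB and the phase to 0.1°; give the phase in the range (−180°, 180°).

ω = 255: -39.8 dB, -131.3°; ω = 745: -51.1 dB, -106.5°

At s = jω = j255:
zero (s+15): 15 + j255 → |·| = √(15²+255²) = √65250 ≈ 255.44, ∠ = arctan(255/15) ≈ 86.63°
zero (s+215): 215 + j255 → |·| = √(215²+255²) = √111250 ≈ 333.54, ∠ = arctan(255/215) ≈ 49.86°
pole (s+2): 2 + j255 → |·| = √(2²+255²) = √65029 ≈ 255.01, ∠ = arctan(255/2) ≈ 89.55°
pole (s+3): 3 + j255 → |·| = √(3²+255²) = √65034 ≈ 255.02, ∠ = arctan(255/3) ≈ 89.33°
pole (s+5): 5 + j255 → |·| = √(5²+255²) = √65050 ≈ 255.05, ∠ = arctan(255/5) ≈ 88.88°
|H| = 2 · 85199 / 1.6587e+07 ≈ 0.010273
Gain = 20 log₁₀(0.010273) ≈ -39.77 dB
∠H = 136.49° − 267.76° = -131.27°

At s = jω = j745:
zero (s+15): 15 + j745 → |·| = √(15²+745²) = √555250 ≈ 745.15, ∠ = arctan(745/15) ≈ 88.85°
zero (s+215): 215 + j745 → |·| = √(215²+745²) = √601250 ≈ 775.4, ∠ = arctan(745/215) ≈ 73.90°
pole (s+2): 2 + j745 → |·| = √(2²+745²) = √555029 ≈ 745, ∠ = arctan(745/2) ≈ 89.85°
pole (s+3): 3 + j745 → |·| = √(3²+745²) = √555034 ≈ 745.01, ∠ = arctan(745/3) ≈ 89.77°
pole (s+5): 5 + j745 → |·| = √(5²+745²) = √555050 ≈ 745.02, ∠ = arctan(745/5) ≈ 89.62°
|H| = 2 · 5.7779e+05 / 4.1351e+08 ≈ 0.0027946
Gain = 20 log₁₀(0.0027946) ≈ -51.07 dB
∠H = 162.75° − 269.24° = -106.49°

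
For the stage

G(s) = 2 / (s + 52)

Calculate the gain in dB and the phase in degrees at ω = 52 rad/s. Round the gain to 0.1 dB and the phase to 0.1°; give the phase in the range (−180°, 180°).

At s = jω = j52:
pole (s+52): 52 + j52 → |·| = √(52²+52²) = √5408 ≈ 73.539, ∠ = arctan(52/52) ≈ 45.00°
|G| = 2 / 73.539 ≈ 0.027196
Gain = 20 log₁₀(0.027196) ≈ -31.31 dB
∠G = 0.00° − 45.00° = -45.00°

-31.3 dB, -45.0°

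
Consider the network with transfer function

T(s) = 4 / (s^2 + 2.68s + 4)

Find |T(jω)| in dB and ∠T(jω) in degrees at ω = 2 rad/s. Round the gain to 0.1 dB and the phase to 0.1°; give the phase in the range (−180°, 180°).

At s = jω = j2:
quadratic: (j2)² + 2.68·j2 + 4 = 0 + j5.36 → |·| ≈ 5.36, ∠ ≈ 90.00°
|T| = 4 / 5.36 ≈ 0.74627
Gain = 20 log₁₀(0.74627) ≈ -2.54 dB
∠T = 0.00° − 90.00° = -90.00°

-2.5 dB, -90.0°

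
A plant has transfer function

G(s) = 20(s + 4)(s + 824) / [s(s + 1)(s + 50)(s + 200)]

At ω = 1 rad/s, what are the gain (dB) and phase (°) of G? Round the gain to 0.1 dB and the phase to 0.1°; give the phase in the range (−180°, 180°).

13.6 dB, -122.3°

At s = jω = j1:
zero (s+4): 4 + j1 → |·| = √(4²+1²) = √17 ≈ 4.1231, ∠ = arctan(1/4) ≈ 14.04°
zero (s+824): 824 + j1 → |·| = √(824²+1²) = √678977 ≈ 824, ∠ = arctan(1/824) ≈ 0.07°
pole (s+1): 1 + j1 → |·| = √(1²+1²) = √2 ≈ 1.4142, ∠ = arctan(1/1) ≈ 45.00°
pole (s+50): 50 + j1 → |·| = √(50²+1²) = √2501 ≈ 50.01, ∠ = arctan(1/50) ≈ 1.15°
pole (s+200): 200 + j1 → |·| = √(200²+1²) = √40001 ≈ 200, ∠ = arctan(1/200) ≈ 0.29°
pole at origin: |s| = 1, ∠ = 90.00° (in denominator)
|G| = 20 · 3397.4 / 14145 ≈ 4.8037
Gain = 20 log₁₀(4.8037) ≈ 13.63 dB
∠G = 14.11° − 136.44° = -122.33°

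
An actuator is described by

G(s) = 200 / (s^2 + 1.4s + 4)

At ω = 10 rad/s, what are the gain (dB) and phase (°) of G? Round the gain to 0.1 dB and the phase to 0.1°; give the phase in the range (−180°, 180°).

At s = jω = j10:
quadratic: (j10)² + 1.4·j10 + 4 = -96 + j14 → |·| ≈ 97.015, ∠ ≈ 171.70°
|G| = 200 / 97.015 ≈ 2.0615
Gain = 20 log₁₀(2.0615) ≈ 6.28 dB
∠G = 0.00° − 171.70° = -171.70°

6.3 dB, -171.7°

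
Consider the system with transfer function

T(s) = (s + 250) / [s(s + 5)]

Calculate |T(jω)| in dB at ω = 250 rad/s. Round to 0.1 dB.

-45.0 dB

At s = jω = j250:
zero (s+250): 250 + j250 → |·| = √(250²+250²) = √125000 ≈ 353.55, ∠ = arctan(250/250) ≈ 45.00°
pole (s+5): 5 + j250 → |·| = √(5²+250²) = √62525 ≈ 250.05, ∠ = arctan(250/5) ≈ 88.85°
pole at origin: |s| = 250, ∠ = 90.00° (in denominator)
|T| = 1 · 353.55 / 62512 ≈ 0.0056557
Gain = 20 log₁₀(0.0056557) ≈ -44.95 dB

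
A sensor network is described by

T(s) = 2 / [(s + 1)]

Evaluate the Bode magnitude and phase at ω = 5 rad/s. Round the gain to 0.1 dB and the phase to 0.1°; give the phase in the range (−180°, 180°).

At ω = 5 rad/s:
pole (1 + j5·1) = 1 + j5 → |·| ≈ 5.099, ∠ ≈ 78.69°
|T| = 2 · 1 / (5.099) ≈ 0.39223
Gain = 20 log₁₀(0.39223) ≈ -8.13 dB
∠T = (0°) − (78.69°) = -78.69°

-8.1 dB, -78.7°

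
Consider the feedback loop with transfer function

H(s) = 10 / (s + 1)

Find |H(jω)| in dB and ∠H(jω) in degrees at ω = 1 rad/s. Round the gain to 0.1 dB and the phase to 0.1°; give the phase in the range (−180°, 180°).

17.0 dB, -45.0°

At s = jω = j1:
pole (s+1): 1 + j1 → |·| = √(1²+1²) = √2 ≈ 1.4142, ∠ = arctan(1/1) ≈ 45.00°
|H| = 10 / 1.4142 ≈ 7.0711
Gain = 20 log₁₀(7.0711) ≈ 16.99 dB
∠H = 0.00° − 45.00° = -45.00°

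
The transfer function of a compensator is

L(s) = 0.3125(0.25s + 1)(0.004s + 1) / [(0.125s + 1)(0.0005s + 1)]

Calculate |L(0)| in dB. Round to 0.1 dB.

L(0) = 0.3125 · 1 / 1 = 0.3125
20 log₁₀(0.3125) ≈ -10.10 dB

-10.1 dB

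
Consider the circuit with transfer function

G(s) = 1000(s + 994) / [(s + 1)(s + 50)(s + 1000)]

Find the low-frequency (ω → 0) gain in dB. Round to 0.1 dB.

G(0) = 1000·994 / (1·50·1000) = 19.88
20 log₁₀(19.88) ≈ 25.97 dB

26.0 dB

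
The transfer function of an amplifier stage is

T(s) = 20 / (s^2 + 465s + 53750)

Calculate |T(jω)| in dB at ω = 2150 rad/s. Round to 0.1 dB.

-107.4 dB

Substitute s = j2150:
Numerator: 20 = 20 + j0
Denominator: (j2150)^2 + 465(j2150) + 53750 = -4568750 + j999750
|N| = √(20² + 0²) ≈ 20, ∠N ≈ 0.00°
|D| = √(4568750² + 999750²) ≈ 4.6769e+06, ∠D ≈ 167.66°
|T| = 20 / 4.6769e+06 ≈ 4.2763e-06
Gain = 20 log₁₀(4.2763e-06) ≈ -107.38 dB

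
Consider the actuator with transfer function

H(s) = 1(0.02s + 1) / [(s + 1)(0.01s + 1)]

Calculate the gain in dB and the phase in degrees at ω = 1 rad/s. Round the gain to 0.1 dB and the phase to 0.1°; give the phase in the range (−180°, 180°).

-3.0 dB, -44.4°

At ω = 1 rad/s:
zero (1 + j1·0.02) = 1 + j0.02 → |·| ≈ 1.0002, ∠ ≈ 1.15°
pole (1 + j1·1) = 1 + j1 → |·| ≈ 1.4142, ∠ ≈ 45.00°
pole (1 + j1·0.01) = 1 + j0.01 → |·| ≈ 1, ∠ ≈ 0.57°
|H| = 1 · 1.0002 / (1.4142 · 1) ≈ 0.70725
Gain = 20 log₁₀(0.70725) ≈ -3.01 dB
∠H = (1.15°) − (45.00° + 0.57°) = -44.42°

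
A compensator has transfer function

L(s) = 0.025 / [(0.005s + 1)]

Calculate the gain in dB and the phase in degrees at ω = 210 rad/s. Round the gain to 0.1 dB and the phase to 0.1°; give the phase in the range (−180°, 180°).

-35.3 dB, -46.4°

At ω = 210 rad/s:
pole (1 + j210·0.005) = 1 + j1.05 → |·| ≈ 1.45, ∠ ≈ 46.40°
|L| = 0.025 · 1 / (1.45) ≈ 0.017241
Gain = 20 log₁₀(0.017241) ≈ -35.27 dB
∠L = (0°) − (46.40°) = -46.40°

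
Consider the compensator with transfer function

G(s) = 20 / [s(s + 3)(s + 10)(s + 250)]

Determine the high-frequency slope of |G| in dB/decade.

-80 dB/decade

Each pole contributes −20 dB/decade at high frequency; each zero contributes +20 dB/decade.
Net: 0 zero(s) − 4 pole(s) → -80 dB/decade.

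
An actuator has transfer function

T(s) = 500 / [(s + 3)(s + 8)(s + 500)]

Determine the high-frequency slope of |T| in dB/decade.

Each pole contributes −20 dB/decade at high frequency; each zero contributes +20 dB/decade.
Net: 0 zero(s) − 3 pole(s) → -60 dB/decade.

-60 dB/decade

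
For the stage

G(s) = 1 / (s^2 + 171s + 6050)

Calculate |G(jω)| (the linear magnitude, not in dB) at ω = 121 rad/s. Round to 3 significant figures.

4.46e-05

Substitute s = j121:
Numerator: 1 = 1 + j0
Denominator: (j121)^2 + 171(j121) + 6050 = -8591 + j20691
|N| = √(1² + 0²) ≈ 1, ∠N ≈ 0.00°
|D| = √(8591² + 20691²) ≈ 22404, ∠D ≈ 112.55°
|G| = 1 / 22404 ≈ 4.4635e-05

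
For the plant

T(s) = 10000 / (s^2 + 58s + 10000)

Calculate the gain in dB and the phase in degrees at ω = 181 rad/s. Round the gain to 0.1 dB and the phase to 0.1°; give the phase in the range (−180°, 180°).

-8.0 dB, -155.2°

At s = jω = j181:
quadratic: (j181)² + 58·j181 + 10000 = -22761 + j10498 → |·| ≈ 25065, ∠ ≈ 155.24°
|T| = 10000 / 25065 ≈ 0.39896
Gain = 20 log₁₀(0.39896) ≈ -7.98 dB
∠T = 0.00° − 155.24° = -155.24°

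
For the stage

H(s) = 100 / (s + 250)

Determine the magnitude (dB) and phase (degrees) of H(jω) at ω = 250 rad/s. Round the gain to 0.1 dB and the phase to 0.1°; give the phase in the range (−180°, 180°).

At s = jω = j250:
pole (s+250): 250 + j250 → |·| = √(250²+250²) = √125000 ≈ 353.55, ∠ = arctan(250/250) ≈ 45.00°
|H| = 100 / 353.55 ≈ 0.28285
Gain = 20 log₁₀(0.28285) ≈ -10.97 dB
∠H = 0.00° − 45.00° = -45.00°

-11.0 dB, -45.0°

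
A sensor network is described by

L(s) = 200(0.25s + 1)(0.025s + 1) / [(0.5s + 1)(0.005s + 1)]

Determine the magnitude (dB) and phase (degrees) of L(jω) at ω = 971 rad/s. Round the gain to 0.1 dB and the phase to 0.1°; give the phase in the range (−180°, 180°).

53.8 dB, 9.2°

At ω = 971 rad/s:
zero (1 + j971·0.25) = 1 + j242.75 → |·| ≈ 242.75, ∠ ≈ 89.76°
zero (1 + j971·0.025) = 1 + j24.275 → |·| ≈ 24.296, ∠ ≈ 87.64°
pole (1 + j971·0.5) = 1 + j485.5 → |·| ≈ 485.5, ∠ ≈ 89.88°
pole (1 + j971·0.005) = 1 + j4.855 → |·| ≈ 4.9569, ∠ ≈ 78.36°
|L| = 200 · 242.75 · 24.296 / (485.5 · 4.9569) ≈ 490.15
Gain = 20 log₁₀(490.15) ≈ 53.81 dB
∠L = (89.76° + 87.64°) − (89.88° + 78.36°) = 9.16°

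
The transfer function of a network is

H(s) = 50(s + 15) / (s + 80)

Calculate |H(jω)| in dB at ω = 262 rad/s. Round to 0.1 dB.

At s = jω = j262:
zero (s+15): 15 + j262 → |·| = √(15²+262²) = √68869 ≈ 262.43, ∠ = arctan(262/15) ≈ 86.72°
pole (s+80): 80 + j262 → |·| = √(80²+262²) = √75044 ≈ 273.94, ∠ = arctan(262/80) ≈ 73.02°
|H| = 50 · 262.43 / 273.94 ≈ 47.899
Gain = 20 log₁₀(47.899) ≈ 33.61 dB

33.6 dB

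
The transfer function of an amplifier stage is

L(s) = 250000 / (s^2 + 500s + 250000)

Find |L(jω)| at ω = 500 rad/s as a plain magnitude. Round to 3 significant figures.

1.00

At s = jω = j500:
quadratic: (j500)² + 500·j500 + 250000 = 0 + j250000 → |·| ≈ 2.5e+05, ∠ ≈ 90.00°
|L| = 250000 / 2.5e+05 ≈ 1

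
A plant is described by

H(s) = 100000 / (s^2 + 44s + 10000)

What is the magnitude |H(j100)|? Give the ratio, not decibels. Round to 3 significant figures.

At s = jω = j100:
quadratic: (j100)² + 44·j100 + 10000 = 0 + j4400 → |·| ≈ 4400, ∠ ≈ 90.00°
|H| = 100000 / 4400 ≈ 22.727

22.7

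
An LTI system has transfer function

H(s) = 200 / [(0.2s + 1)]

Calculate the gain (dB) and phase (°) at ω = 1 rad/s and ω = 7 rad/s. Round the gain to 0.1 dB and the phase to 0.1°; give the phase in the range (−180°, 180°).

At ω = 1 rad/s:
pole (1 + j1·0.2) = 1 + j0.2 → |·| ≈ 1.0198, ∠ ≈ 11.31°
|H| = 200 · 1 / (1.0198) ≈ 196.12
Gain = 20 log₁₀(196.12) ≈ 45.85 dB
∠H = (0°) − (11.31°) = -11.31°

At ω = 7 rad/s:
pole (1 + j7·0.2) = 1 + j1.4 → |·| ≈ 1.7205, ∠ ≈ 54.46°
|H| = 200 · 1 / (1.7205) ≈ 116.25
Gain = 20 log₁₀(116.25) ≈ 41.31 dB
∠H = (0°) − (54.46°) = -54.46°

ω = 1: 45.9 dB, -11.3°; ω = 7: 41.3 dB, -54.5°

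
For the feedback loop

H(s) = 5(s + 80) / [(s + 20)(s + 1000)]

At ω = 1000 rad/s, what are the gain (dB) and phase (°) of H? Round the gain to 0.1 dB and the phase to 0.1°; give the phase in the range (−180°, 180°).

At s = jω = j1000:
zero (s+80): 80 + j1000 → |·| = √(80²+1000²) = √1006400 ≈ 1003.2, ∠ = arctan(1000/80) ≈ 85.43°
pole (s+20): 20 + j1000 → |·| = √(20²+1000²) = √1000400 ≈ 1000.2, ∠ = arctan(1000/20) ≈ 88.85°
pole (s+1000): 1000 + j1000 → |·| = √(1000²+1000²) = √2000000 ≈ 1414.2, ∠ = arctan(1000/1000) ≈ 45.00°
|H| = 5 · 1003.2 / 1.4145e+06 ≈ 0.0035461
Gain = 20 log₁₀(0.0035461) ≈ -49.00 dB
∠H = 85.43° − 133.85° = -48.42°

-49.0 dB, -48.4°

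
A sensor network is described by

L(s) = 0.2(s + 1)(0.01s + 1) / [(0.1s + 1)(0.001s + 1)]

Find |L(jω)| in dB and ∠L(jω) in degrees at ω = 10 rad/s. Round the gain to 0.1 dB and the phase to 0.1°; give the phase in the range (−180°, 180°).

At ω = 10 rad/s:
zero (1 + j10·1) = 1 + j10 → |·| ≈ 10.05, ∠ ≈ 84.29°
zero (1 + j10·0.01) = 1 + j0.1 → |·| ≈ 1.005, ∠ ≈ 5.71°
pole (1 + j10·0.1) = 1 + j1 → |·| ≈ 1.4142, ∠ ≈ 45.00°
pole (1 + j10·0.001) = 1 + j0.01 → |·| ≈ 1, ∠ ≈ 0.57°
|L| = 0.2 · 10.05 · 1.005 / (1.4142 · 1) ≈ 1.4284
Gain = 20 log₁₀(1.4284) ≈ 3.10 dB
∠L = (84.29° + 5.71°) − (45.00° + 0.57°) = 44.43°

3.1 dB, 44.4°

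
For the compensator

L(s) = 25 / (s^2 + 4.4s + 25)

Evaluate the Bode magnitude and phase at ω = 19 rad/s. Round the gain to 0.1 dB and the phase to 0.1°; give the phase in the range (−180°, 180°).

-22.8 dB, -166.0°

At s = jω = j19:
quadratic: (j19)² + 4.4·j19 + 25 = -336 + j83.6 → |·| ≈ 346.24, ∠ ≈ 166.03°
|L| = 25 / 346.24 ≈ 0.072204
Gain = 20 log₁₀(0.072204) ≈ -22.83 dB
∠L = 0.00° − 166.03° = -166.03°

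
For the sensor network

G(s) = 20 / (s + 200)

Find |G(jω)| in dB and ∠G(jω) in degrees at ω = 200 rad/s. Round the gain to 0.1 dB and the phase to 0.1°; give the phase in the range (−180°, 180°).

At s = jω = j200:
pole (s+200): 200 + j200 → |·| = √(200²+200²) = √80000 ≈ 282.84, ∠ = arctan(200/200) ≈ 45.00°
|G| = 20 / 282.84 ≈ 0.070711
Gain = 20 log₁₀(0.070711) ≈ -23.01 dB
∠G = 0.00° − 45.00° = -45.00°

-23.0 dB, -45.0°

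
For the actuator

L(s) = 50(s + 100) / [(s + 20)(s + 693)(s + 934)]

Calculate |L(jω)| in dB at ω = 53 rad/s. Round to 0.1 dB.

At s = jω = j53:
zero (s+100): 100 + j53 → |·| = √(100²+53²) = √12809 ≈ 113.18, ∠ = arctan(53/100) ≈ 27.92°
pole (s+20): 20 + j53 → |·| = √(20²+53²) = √3209 ≈ 56.648, ∠ = arctan(53/20) ≈ 69.33°
pole (s+693): 693 + j53 → |·| = √(693²+53²) = √483058 ≈ 695.02, ∠ = arctan(53/693) ≈ 4.37°
pole (s+934): 934 + j53 → |·| = √(934²+53²) = √875165 ≈ 935.5, ∠ = arctan(53/934) ≈ 3.25°
|L| = 50 · 113.18 / 3.6832e+07 ≈ 0.00015364
Gain = 20 log₁₀(0.00015364) ≈ -76.27 dB

-76.3 dB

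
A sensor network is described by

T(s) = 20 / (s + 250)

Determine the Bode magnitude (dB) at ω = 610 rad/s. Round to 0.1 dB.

Substitute s = j610:
Numerator: 20 = 20 + j0
Denominator: (j610) + 250 = 250 + j610
|N| = √(20² + 0²) ≈ 20, ∠N ≈ 0.00°
|D| = √(250² + 610²) ≈ 659.24, ∠D ≈ 67.71°
|T| = 20 / 659.24 ≈ 0.030338
Gain = 20 log₁₀(0.030338) ≈ -30.36 dB

-30.4 dB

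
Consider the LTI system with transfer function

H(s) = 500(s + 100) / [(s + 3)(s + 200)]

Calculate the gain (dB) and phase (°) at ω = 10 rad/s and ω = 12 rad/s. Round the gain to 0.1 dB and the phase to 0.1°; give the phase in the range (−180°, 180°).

At s = jω = j10:
zero (s+100): 100 + j10 → |·| = √(100²+10²) = √10100 ≈ 100.5, ∠ = arctan(10/100) ≈ 5.71°
pole (s+3): 3 + j10 → |·| = √(3²+10²) = √109 ≈ 10.44, ∠ = arctan(10/3) ≈ 73.30°
pole (s+200): 200 + j10 → |·| = √(200²+10²) = √40100 ≈ 200.25, ∠ = arctan(10/200) ≈ 2.86°
|H| = 500 · 100.5 / 2090.6 ≈ 24.036
Gain = 20 log₁₀(24.036) ≈ 27.62 dB
∠H = 5.71° − 76.16° = -70.45°

At s = jω = j12:
zero (s+100): 100 + j12 → |·| = √(100²+12²) = √10144 ≈ 100.72, ∠ = arctan(12/100) ≈ 6.84°
pole (s+3): 3 + j12 → |·| = √(3²+12²) = √153 ≈ 12.369, ∠ = arctan(12/3) ≈ 75.96°
pole (s+200): 200 + j12 → |·| = √(200²+12²) = √40144 ≈ 200.36, ∠ = arctan(12/200) ≈ 3.43°
|H| = 500 · 100.72 / 2478.3 ≈ 20.32
Gain = 20 log₁₀(20.32) ≈ 26.16 dB
∠H = 6.84° − 79.39° = -72.55°

ω = 10: 27.6 dB, -70.5°; ω = 12: 26.2 dB, -72.6°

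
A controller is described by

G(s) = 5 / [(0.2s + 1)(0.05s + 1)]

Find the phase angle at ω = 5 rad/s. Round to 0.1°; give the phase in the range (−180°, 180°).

-59.0°

At ω = 5 rad/s:
pole (1 + j5·0.2) = 1 + j1 → |·| ≈ 1.4142, ∠ ≈ 45.00°
pole (1 + j5·0.05) = 1 + j0.25 → |·| ≈ 1.0308, ∠ ≈ 14.04°
∠G = (0°) − (45.00° + 14.04°) = -59.04°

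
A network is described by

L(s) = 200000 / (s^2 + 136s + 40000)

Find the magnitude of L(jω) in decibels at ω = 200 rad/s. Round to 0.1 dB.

17.3 dB

At s = jω = j200:
quadratic: (j200)² + 136·j200 + 40000 = 0 + j27200 → |·| ≈ 27200, ∠ ≈ 90.00°
|L| = 200000 / 27200 ≈ 7.3529
Gain = 20 log₁₀(7.3529) ≈ 17.33 dB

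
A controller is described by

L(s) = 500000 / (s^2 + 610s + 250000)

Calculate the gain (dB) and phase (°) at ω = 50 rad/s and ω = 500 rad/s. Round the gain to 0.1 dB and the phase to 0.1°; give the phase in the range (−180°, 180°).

At s = jω = j50:
quadratic: (j50)² + 610·j50 + 250000 = 247500 + j30500 → |·| ≈ 2.4937e+05, ∠ ≈ 7.03°
|L| = 500000 / 2.4937e+05 ≈ 2.0051
Gain = 20 log₁₀(2.0051) ≈ 6.04 dB
∠L = 0.00° − 7.03° = -7.03°

At s = jω = j500:
quadratic: (j500)² + 610·j500 + 250000 = 0 + j305000 → |·| ≈ 3.05e+05, ∠ ≈ 90.00°
|L| = 500000 / 3.05e+05 ≈ 1.6393
Gain = 20 log₁₀(1.6393) ≈ 4.29 dB
∠L = 0.00° − 90.00° = -90.00°

ω = 50: 6.0 dB, -7.0°; ω = 500: 4.3 dB, -90.0°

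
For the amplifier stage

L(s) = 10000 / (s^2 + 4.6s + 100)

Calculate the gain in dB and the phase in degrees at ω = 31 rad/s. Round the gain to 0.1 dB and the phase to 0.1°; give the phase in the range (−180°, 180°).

21.2 dB, -170.6°

At s = jω = j31:
quadratic: (j31)² + 4.6·j31 + 100 = -861 + j142.6 → |·| ≈ 872.73, ∠ ≈ 170.60°
|L| = 10000 / 872.73 ≈ 11.458
Gain = 20 log₁₀(11.458) ≈ 21.18 dB
∠L = 0.00° − 170.60° = -170.60°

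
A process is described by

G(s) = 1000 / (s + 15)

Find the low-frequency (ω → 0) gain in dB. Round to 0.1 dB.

G(0) = 1000 / 15 ≈ 66.667
20 log₁₀(66.667) ≈ 36.48 dB

36.5 dB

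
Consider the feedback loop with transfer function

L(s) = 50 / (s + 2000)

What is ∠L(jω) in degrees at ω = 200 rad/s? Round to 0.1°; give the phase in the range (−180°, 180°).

-5.7°

At s = jω = j200:
pole (s+2000): 2000 + j200 → |·| = √(2000²+200²) = √4040000 ≈ 2010, ∠ = arctan(200/2000) ≈ 5.71°
∠L = 0.00° − 5.71° = -5.71°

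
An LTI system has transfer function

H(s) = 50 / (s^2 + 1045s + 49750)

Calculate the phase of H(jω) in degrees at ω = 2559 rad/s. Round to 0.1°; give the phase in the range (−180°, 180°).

Substitute s = j2559:
Numerator: 50 = 50 + j0
Denominator: (j2559)^2 + 1045(j2559) + 49750 = -6498731 + j2674155
|N| = √(50² + 0²) ≈ 50, ∠N ≈ 0.00°
|D| = √(6498731² + 2674155²) ≈ 7.0274e+06, ∠D ≈ 157.63°
∠H = 0.00° − 157.63° = -157.63°

-157.6°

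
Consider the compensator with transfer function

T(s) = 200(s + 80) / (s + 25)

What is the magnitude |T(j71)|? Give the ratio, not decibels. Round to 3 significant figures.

At s = jω = j71:
zero (s+80): 80 + j71 → |·| = √(80²+71²) = √11441 ≈ 106.96, ∠ = arctan(71/80) ≈ 41.59°
pole (s+25): 25 + j71 → |·| = √(25²+71²) = √5666 ≈ 75.273, ∠ = arctan(71/25) ≈ 70.60°
|T| = 200 · 106.96 / 75.273 ≈ 284.19

284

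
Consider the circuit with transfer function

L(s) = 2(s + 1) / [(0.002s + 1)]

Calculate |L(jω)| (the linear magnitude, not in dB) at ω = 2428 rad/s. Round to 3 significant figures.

At ω = 2428 rad/s:
zero (1 + j2428·1) = 1 + j2428 → |·| ≈ 2428, ∠ ≈ 89.98°
pole (1 + j2428·0.002) = 1 + j4.856 → |·| ≈ 4.9579, ∠ ≈ 78.36°
|L| = 2 · 2428 / (4.9579) ≈ 979.45

979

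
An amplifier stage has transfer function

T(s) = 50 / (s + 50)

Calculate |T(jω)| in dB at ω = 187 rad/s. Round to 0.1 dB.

-11.8 dB

Substitute s = j187:
Numerator: 50 = 50 + j0
Denominator: (j187) + 50 = 50 + j187
|N| = √(50² + 0²) ≈ 50, ∠N ≈ 0.00°
|D| = √(50² + 187²) ≈ 193.57, ∠D ≈ 75.03°
|T| = 50 / 193.57 ≈ 0.2583
Gain = 20 log₁₀(0.2583) ≈ -11.76 dB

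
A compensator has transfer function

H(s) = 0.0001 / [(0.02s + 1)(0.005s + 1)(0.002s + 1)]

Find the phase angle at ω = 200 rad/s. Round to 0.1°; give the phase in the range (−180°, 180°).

-142.8°

At ω = 200 rad/s:
pole (1 + j200·0.02) = 1 + j4 → |·| ≈ 4.1231, ∠ ≈ 75.96°
pole (1 + j200·0.005) = 1 + j1 → |·| ≈ 1.4142, ∠ ≈ 45.00°
pole (1 + j200·0.002) = 1 + j0.4 → |·| ≈ 1.077, ∠ ≈ 21.80°
∠H = (0°) − (75.96° + 45.00° + 21.80°) = -142.76°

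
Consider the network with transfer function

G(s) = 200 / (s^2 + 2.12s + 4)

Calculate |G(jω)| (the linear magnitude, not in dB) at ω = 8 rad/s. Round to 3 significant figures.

At s = jω = j8:
quadratic: (j8)² + 2.12·j8 + 4 = -60 + j16.96 → |·| ≈ 62.351, ∠ ≈ 164.22°
|G| = 200 / 62.351 ≈ 3.2076

3.21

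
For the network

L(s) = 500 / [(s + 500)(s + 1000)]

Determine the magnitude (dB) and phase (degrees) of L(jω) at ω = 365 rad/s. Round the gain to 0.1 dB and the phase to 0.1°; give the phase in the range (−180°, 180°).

At s = jω = j365:
pole (s+500): 500 + j365 → |·| = √(500²+365²) = √383225 ≈ 619.05, ∠ = arctan(365/500) ≈ 36.13°
pole (s+1000): 1000 + j365 → |·| = √(1000²+365²) = √1133225 ≈ 1064.5, ∠ = arctan(365/1000) ≈ 20.05°
|L| = 500 / 6.5898e+05 ≈ 0.00075875
Gain = 20 log₁₀(0.00075875) ≈ -62.40 dB
∠L = 0.00° − 56.18° = -56.18°

-62.4 dB, -56.2°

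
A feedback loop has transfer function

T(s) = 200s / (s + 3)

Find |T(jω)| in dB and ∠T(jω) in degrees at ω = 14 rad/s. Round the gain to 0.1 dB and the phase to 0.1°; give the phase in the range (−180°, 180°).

45.8 dB, 12.1°

At s = jω = j14:
zero at origin: s = j14 → |·| = 14, ∠ = 90.00°
pole (s+3): 3 + j14 → |·| = √(3²+14²) = √205 ≈ 14.318, ∠ = arctan(14/3) ≈ 77.91°
|T| = 200 · 14 / 14.318 ≈ 195.56
Gain = 20 log₁₀(195.56) ≈ 45.83 dB
∠T = 90.00° − 77.91° = 12.09°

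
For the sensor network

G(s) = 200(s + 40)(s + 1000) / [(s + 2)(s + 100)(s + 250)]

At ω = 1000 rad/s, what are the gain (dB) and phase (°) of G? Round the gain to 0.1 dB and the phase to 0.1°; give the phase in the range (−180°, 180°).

-11.3 dB, -117.4°

At s = jω = j1000:
zero (s+40): 40 + j1000 → |·| = √(40²+1000²) = √1001600 ≈ 1000.8, ∠ = arctan(1000/40) ≈ 87.71°
zero (s+1000): 1000 + j1000 → |·| = √(1000²+1000²) = √2000000 ≈ 1414.2, ∠ = arctan(1000/1000) ≈ 45.00°
pole (s+2): 2 + j1000 → |·| = √(2²+1000²) = √1000004 ≈ 1000, ∠ = arctan(1000/2) ≈ 89.89°
pole (s+100): 100 + j1000 → |·| = √(100²+1000²) = √1010000 ≈ 1005, ∠ = arctan(1000/100) ≈ 84.29°
pole (s+250): 250 + j1000 → |·| = √(250²+1000²) = √1062500 ≈ 1030.8, ∠ = arctan(1000/250) ≈ 75.96°
|G| = 200 · 1.4153e+06 / 1.036e+09 ≈ 0.27322
Gain = 20 log₁₀(0.27322) ≈ -11.27 dB
∠G = 132.71° − 250.14° = -117.43°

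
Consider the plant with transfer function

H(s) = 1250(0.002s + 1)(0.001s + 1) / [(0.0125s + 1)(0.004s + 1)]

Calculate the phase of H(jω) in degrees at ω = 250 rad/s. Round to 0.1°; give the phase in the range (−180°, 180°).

At ω = 250 rad/s:
zero (1 + j250·0.002) = 1 + j0.5 → |·| ≈ 1.118, ∠ ≈ 26.57°
zero (1 + j250·0.001) = 1 + j0.25 → |·| ≈ 1.0308, ∠ ≈ 14.04°
pole (1 + j250·0.0125) = 1 + j3.125 → |·| ≈ 3.2811, ∠ ≈ 72.26°
pole (1 + j250·0.004) = 1 + j1 → |·| ≈ 1.4142, ∠ ≈ 45.00°
∠H = (26.57° + 14.04°) − (72.26° + 45.00°) = -76.65°

-76.7°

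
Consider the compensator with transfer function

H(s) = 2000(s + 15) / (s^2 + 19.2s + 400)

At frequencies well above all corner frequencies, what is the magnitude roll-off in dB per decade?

-20 dB/decade

Each pole contributes −20 dB/decade at high frequency; each zero contributes +20 dB/decade.
Net: 1 zero(s) − 2 pole(s) → -20 dB/decade.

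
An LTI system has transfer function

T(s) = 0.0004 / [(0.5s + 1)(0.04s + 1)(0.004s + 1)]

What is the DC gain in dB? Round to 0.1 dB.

T(0) = 0.0004 · 1 / 1 = 0.0004
20 log₁₀(0.0004) ≈ -67.96 dB

-68.0 dB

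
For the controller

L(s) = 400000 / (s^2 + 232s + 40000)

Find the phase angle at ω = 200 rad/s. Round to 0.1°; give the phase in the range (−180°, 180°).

At s = jω = j200:
quadratic: (j200)² + 232·j200 + 40000 = 0 + j46400 → |·| ≈ 46400, ∠ ≈ 90.00°
∠L = 0.00° − 90.00° = -90.00°

-90.0°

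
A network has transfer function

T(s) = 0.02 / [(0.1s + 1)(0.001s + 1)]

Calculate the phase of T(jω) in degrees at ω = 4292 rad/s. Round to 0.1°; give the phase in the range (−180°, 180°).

-166.8°

At ω = 4292 rad/s:
pole (1 + j4292·0.1) = 1 + j429.2 → |·| ≈ 429.2, ∠ ≈ 89.87°
pole (1 + j4292·0.001) = 1 + j4.292 → |·| ≈ 4.407, ∠ ≈ 76.88°
∠T = (0°) − (89.87° + 76.88°) = -166.75°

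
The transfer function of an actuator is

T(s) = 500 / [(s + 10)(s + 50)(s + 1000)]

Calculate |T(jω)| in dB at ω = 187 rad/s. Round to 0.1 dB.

-97.4 dB

At s = jω = j187:
pole (s+10): 10 + j187 → |·| = √(10²+187²) = √35069 ≈ 187.27, ∠ = arctan(187/10) ≈ 86.94°
pole (s+50): 50 + j187 → |·| = √(50²+187²) = √37469 ≈ 193.57, ∠ = arctan(187/50) ≈ 75.03°
pole (s+1000): 1000 + j187 → |·| = √(1000²+187²) = √1034969 ≈ 1017.3, ∠ = arctan(187/1000) ≈ 10.59°
|T| = 500 / 3.6877e+07 ≈ 1.3559e-05
Gain = 20 log₁₀(1.3559e-05) ≈ -97.36 dB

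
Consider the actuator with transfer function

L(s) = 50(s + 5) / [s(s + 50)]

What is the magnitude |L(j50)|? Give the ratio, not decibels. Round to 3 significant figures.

0.711

At s = jω = j50:
zero (s+5): 5 + j50 → |·| = √(5²+50²) = √2525 ≈ 50.249, ∠ = arctan(50/5) ≈ 84.29°
pole (s+50): 50 + j50 → |·| = √(50²+50²) = √5000 ≈ 70.711, ∠ = arctan(50/50) ≈ 45.00°
pole at origin: |s| = 50, ∠ = 90.00° (in denominator)
|L| = 50 · 50.249 / 3535.5 ≈ 0.71063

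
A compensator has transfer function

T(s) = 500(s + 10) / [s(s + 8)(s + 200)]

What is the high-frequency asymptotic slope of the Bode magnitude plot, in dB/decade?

-40 dB/decade

Each pole contributes −20 dB/decade at high frequency; each zero contributes +20 dB/decade.
Net: 1 zero(s) − 3 pole(s) → -40 dB/decade.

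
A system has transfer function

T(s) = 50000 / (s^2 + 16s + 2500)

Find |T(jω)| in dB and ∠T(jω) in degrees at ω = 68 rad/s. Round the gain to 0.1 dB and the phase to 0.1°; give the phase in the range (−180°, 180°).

26.4 dB, -152.9°

At s = jω = j68:
quadratic: (j68)² + 16·j68 + 2500 = -2124 + j1088 → |·| ≈ 2386.4, ∠ ≈ 152.88°
|T| = 50000 / 2386.4 ≈ 20.952
Gain = 20 log₁₀(20.952) ≈ 26.42 dB
∠T = 0.00° − 152.88° = -152.88°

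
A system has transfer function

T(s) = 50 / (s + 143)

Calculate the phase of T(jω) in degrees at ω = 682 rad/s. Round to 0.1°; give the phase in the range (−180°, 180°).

Substitute s = j682:
Numerator: 50 = 50 + j0
Denominator: (j682) + 143 = 143 + j682
|N| = √(50² + 0²) ≈ 50, ∠N ≈ 0.00°
|D| = √(143² + 682²) ≈ 696.83, ∠D ≈ 78.16°
∠T = 0.00° − 78.16° = -78.16°

-78.2°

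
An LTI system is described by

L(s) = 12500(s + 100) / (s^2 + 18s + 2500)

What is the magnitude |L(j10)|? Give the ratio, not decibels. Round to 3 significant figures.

At s = jω = j10:
zero (s+100): 100 + j10 → |·| = √(100²+10²) = √10100 ≈ 100.5, ∠ = arctan(10/100) ≈ 5.71°
quadratic: (j10)² + 18·j10 + 2500 = 2400 + j180 → |·| ≈ 2406.7, ∠ ≈ 4.29°
|L| = 12500 · 100.5 / 2406.7 ≈ 521.98

522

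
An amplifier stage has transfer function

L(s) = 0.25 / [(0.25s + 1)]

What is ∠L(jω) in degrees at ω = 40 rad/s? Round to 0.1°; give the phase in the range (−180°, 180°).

-84.3°

At ω = 40 rad/s:
pole (1 + j40·0.25) = 1 + j10 → |·| ≈ 10.05, ∠ ≈ 84.29°
∠L = (0°) − (84.29°) = -84.29°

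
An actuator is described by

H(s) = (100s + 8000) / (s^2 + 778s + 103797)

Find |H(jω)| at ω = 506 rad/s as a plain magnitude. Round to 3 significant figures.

Substitute s = j506:
Numerator: 100(j506) + 8000 = 8000 + j50600
Denominator: (j506)^2 + 778(j506) + 103797 = -152239 + j393668
|N| = √(8000² + 50600²) ≈ 51229, ∠N ≈ 81.02°
|D| = √(152239² + 393668²) ≈ 4.2208e+05, ∠D ≈ 111.14°
|H| = 51229 / 4.2208e+05 ≈ 0.12137

0.121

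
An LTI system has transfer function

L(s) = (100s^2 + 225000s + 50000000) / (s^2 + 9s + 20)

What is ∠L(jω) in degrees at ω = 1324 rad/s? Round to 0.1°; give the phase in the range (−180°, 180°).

Substitute s = j1324:
Numerator: 100(j1324)^2 + 225000(j1324) + 50000000 = -125297600 + j297900000
Denominator: (j1324)^2 + 9(j1324) + 20 = -1752956 + j11916
|N| = √(125297600² + 297900000²) ≈ 3.2318e+08, ∠N ≈ 112.81°
|D| = √(1752956² + 11916²) ≈ 1.753e+06, ∠D ≈ 179.61°
∠L = 112.81° − 179.61° = -66.80°

-66.8°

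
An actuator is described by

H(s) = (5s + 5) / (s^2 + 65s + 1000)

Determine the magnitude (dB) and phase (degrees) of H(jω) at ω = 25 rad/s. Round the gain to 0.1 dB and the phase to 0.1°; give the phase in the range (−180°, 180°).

-22.5 dB, 10.7°

Substitute s = j25:
Numerator: 5(j25) + 5 = 5 + j125
Denominator: (j25)^2 + 65(j25) + 1000 = 375 + j1625
|N| = √(5² + 125²) ≈ 125.1, ∠N ≈ 87.71°
|D| = √(375² + 1625²) ≈ 1667.7, ∠D ≈ 77.01°
|H| = 125.1 / 1667.7 ≈ 0.075013
Gain = 20 log₁₀(0.075013) ≈ -22.50 dB
∠H = 87.71° − 77.01° = 10.70°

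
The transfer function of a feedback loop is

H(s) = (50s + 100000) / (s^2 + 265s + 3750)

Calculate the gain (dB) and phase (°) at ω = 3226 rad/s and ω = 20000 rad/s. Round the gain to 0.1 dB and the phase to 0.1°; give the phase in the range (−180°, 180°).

Substitute s = j3226:
Numerator: 50(j3226) + 100000 = 100000 + j161300
Denominator: (j3226)^2 + 265(j3226) + 3750 = -10403326 + j854890
|N| = √(100000² + 161300²) ≈ 1.8978e+05, ∠N ≈ 58.20°
|D| = √(10403326² + 854890²) ≈ 1.0438e+07, ∠D ≈ 175.30°
|H| = 1.8978e+05 / 1.0438e+07 ≈ 0.018182
Gain = 20 log₁₀(0.018182) ≈ -34.81 dB
∠H = 58.20° − 175.30° = -117.10°

Substitute s = j20000:
Numerator: 50(j20000) + 100000 = 100000 + j1000000
Denominator: (j20000)^2 + 265(j20000) + 3750 = -399996250 + j5300000
|N| = √(100000² + 1000000²) ≈ 1.005e+06, ∠N ≈ 84.29°
|D| = √(399996250² + 5300000²) ≈ 4.0003e+08, ∠D ≈ 179.24°
|H| = 1.005e+06 / 4.0003e+08 ≈ 0.0025123
Gain = 20 log₁₀(0.0025123) ≈ -52.00 dB
∠H = 84.29° − 179.24° = -94.95°

ω = 3226: -34.8 dB, -117.1°; ω = 20000: -52.0 dB, -95.0°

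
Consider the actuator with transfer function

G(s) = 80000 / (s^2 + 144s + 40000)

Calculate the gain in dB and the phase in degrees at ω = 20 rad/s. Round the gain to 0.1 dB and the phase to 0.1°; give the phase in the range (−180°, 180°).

At s = jω = j20:
quadratic: (j20)² + 144·j20 + 40000 = 39600 + j2880 → |·| ≈ 39705, ∠ ≈ 4.16°
|G| = 80000 / 39705 ≈ 2.0149
Gain = 20 log₁₀(2.0149) ≈ 6.09 dB
∠G = 0.00° − 4.16° = -4.16°

6.1 dB, -4.2°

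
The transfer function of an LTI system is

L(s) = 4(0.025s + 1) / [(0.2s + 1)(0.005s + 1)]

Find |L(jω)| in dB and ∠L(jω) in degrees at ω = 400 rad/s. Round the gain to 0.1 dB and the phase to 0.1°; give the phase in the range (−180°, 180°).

At ω = 400 rad/s:
zero (1 + j400·0.025) = 1 + j10 → |·| ≈ 10.05, ∠ ≈ 84.29°
pole (1 + j400·0.2) = 1 + j80 → |·| ≈ 80.006, ∠ ≈ 89.28°
pole (1 + j400·0.005) = 1 + j2 → |·| ≈ 2.2361, ∠ ≈ 63.43°
|L| = 4 · 10.05 / (80.006 · 2.2361) ≈ 0.2247
Gain = 20 log₁₀(0.2247) ≈ -12.97 dB
∠L = (84.29°) − (89.28° + 63.43°) = -68.42°

-13.0 dB, -68.4°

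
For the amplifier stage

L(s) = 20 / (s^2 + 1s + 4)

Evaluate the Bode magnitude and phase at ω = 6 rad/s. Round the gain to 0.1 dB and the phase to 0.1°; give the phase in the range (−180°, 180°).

At s = jω = j6:
quadratic: (j6)² + 1·j6 + 4 = -32 + j6 → |·| ≈ 32.558, ∠ ≈ 169.38°
|L| = 20 / 32.558 ≈ 0.61429
Gain = 20 log₁₀(0.61429) ≈ -4.23 dB
∠L = 0.00° − 169.38° = -169.38°

-4.2 dB, -169.4°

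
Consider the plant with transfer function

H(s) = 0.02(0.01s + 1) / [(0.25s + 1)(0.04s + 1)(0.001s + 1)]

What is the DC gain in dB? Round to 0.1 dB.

H(0) = 0.02 · 1 / 1 = 0.02
20 log₁₀(0.02) ≈ -33.98 dB

-34.0 dB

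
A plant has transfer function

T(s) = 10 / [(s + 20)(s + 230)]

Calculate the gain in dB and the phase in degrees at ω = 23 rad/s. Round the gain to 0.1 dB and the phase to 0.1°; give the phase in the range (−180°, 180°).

At s = jω = j23:
pole (s+20): 20 + j23 → |·| = √(20²+23²) = √929 ≈ 30.48, ∠ = arctan(23/20) ≈ 48.99°
pole (s+230): 230 + j23 → |·| = √(230²+23²) = √53429 ≈ 231.15, ∠ = arctan(23/230) ≈ 5.71°
|T| = 10 / 7045.5 ≈ 0.0014193
Gain = 20 log₁₀(0.0014193) ≈ -56.96 dB
∠T = 0.00° − 54.70° = -54.70°

-57.0 dB, -54.7°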